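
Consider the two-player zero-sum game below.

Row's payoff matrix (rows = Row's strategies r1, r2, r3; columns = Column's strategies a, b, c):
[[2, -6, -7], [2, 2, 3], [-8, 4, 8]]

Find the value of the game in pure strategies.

2

Row minima: -7, 2, -8 → Row's maximin is 2.
Column maxima: 2, 4, 8 → Column's minimax is 2.
They coincide at (r2, a), so the value is 2.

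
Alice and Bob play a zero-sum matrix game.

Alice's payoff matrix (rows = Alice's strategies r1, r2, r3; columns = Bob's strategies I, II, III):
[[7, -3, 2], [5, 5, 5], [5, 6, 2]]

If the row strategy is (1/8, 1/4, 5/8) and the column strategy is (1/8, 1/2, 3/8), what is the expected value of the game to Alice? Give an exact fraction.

4

Against (1/8, 1/2, 3/8), each row's expected payoff is r1: 1/8; r2: 5; r3: 35/8.
Taking the (1/8, 1/4, 5/8)-weighted average: (1/8)·(1/8) + (1/4)·(5) + (5/8)·(35/8) = 4.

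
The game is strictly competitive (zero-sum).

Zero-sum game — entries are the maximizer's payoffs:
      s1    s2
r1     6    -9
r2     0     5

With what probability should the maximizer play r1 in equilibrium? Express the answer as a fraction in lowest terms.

1/4

Row minima are -9 and 0, so the maximizer's maximin is 0; column maxima are 6 and 5, so the minimizer's minimax is 5. These differ, so the equilibrium is in mixed strategies.
Let the maximizer play r1 with probability p. The minimizer is indifferent when 6p = −9p + 5(1−p), giving p = 1/4.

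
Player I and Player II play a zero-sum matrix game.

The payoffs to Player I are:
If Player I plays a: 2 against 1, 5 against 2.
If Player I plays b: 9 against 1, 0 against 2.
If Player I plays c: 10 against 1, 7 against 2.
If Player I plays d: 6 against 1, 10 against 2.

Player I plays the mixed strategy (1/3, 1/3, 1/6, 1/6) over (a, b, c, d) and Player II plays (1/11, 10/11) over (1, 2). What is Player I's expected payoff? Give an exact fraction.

Against (1/11, 10/11), each row's expected payoff is a: 52/11; b: 9/11; c: 80/11; d: 106/11.
Taking the (1/3, 1/3, 1/6, 1/6)-weighted average: (1/3)·(52/11) + (1/3)·(9/11) + (1/6)·(80/11) + (1/6)·(106/11) = 14/3.

14/3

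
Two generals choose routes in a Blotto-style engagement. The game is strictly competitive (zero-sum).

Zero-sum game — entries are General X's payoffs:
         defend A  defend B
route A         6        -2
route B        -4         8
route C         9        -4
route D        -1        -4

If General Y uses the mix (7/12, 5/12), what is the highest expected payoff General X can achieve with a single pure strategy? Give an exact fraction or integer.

route A: (6)·(7/12) + (-2)·(5/12) = 8/3.
route B: (-4)·(7/12) + (8)·(5/12) = 1.
route C: (9)·(7/12) + (-4)·(5/12) = 43/12.
route D: (-1)·(7/12) + (-4)·(5/12) = -9/4.
The best pure response is route C with expected payoff 43/12.

43/12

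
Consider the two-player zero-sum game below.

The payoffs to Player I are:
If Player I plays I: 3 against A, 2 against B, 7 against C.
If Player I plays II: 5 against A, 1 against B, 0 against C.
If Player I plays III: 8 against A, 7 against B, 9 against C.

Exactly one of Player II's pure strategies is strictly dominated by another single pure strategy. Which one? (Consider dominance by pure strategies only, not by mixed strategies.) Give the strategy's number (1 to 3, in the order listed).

Player II prefers columns that give Player I less. Compare A with B: 2 < 3, 1 < 5, 7 < 8.
So B strictly dominates A for Player II; A is strictly dominated.

1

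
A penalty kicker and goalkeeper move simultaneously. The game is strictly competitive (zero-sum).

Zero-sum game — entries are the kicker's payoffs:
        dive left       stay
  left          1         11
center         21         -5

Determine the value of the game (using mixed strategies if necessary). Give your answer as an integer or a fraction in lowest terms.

Row minima are 1 and -5, so the kicker's maximin is 1; column maxima are 21 and 11, so the goalkeeper's minimax is 11. These differ, so the equilibrium is in mixed strategies.
Let the kicker play left with probability p. The goalkeeper is indifferent when p + 21(1−p) = 11p − 5(1−p), giving p = 13/18.
Let the goalkeeper play dive left with probability q. The kicker is indifferent when q + 11(1−q) = 21q − 5(1−q), giving q = 4/9.
The value is 1·(4/9) + (11)·(5/9) = 59/9.

59/9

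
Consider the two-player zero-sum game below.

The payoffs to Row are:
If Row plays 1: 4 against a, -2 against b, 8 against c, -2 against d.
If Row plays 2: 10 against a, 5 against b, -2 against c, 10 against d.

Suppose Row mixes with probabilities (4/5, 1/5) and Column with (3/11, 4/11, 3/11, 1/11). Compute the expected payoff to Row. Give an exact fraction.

Against (3/11, 4/11, 3/11, 1/11), each row's expected payoff is 1: 26/11; 2: 54/11.
Taking the (4/5, 1/5)-weighted average: (4/5)·(26/11) + (1/5)·(54/11) = 158/55.

158/55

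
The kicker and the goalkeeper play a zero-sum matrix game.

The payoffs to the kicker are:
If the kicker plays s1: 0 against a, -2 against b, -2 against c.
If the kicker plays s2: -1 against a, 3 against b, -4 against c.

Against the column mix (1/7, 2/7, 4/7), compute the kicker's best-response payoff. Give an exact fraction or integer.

-11/7

s1: (0)·(1/7) + (-2)·(2/7) + (-2)·(4/7) = -12/7.
s2: (-1)·(1/7) + (3)·(2/7) + (-4)·(4/7) = -11/7.
The best pure response is s2 with expected payoff -11/7.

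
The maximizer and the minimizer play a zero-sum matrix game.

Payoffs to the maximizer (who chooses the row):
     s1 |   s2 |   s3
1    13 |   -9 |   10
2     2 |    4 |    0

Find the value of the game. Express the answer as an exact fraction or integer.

Column s1 is strictly dominated by s3 for the minimizer (it gives the maximizer more in every row).
The remaining 2×2 game on (1, 2) × (s2, s3) has no saddle point. Let the maximizer play 1 with probability p; indifference gives −9p + 4(1−p) = 10p, so p = 4/23.
Similarly the minimizer's optimal q on s2 is 10/23, and the value is -9·(10/23) + (10)·(13/23) = 40/23.

40/23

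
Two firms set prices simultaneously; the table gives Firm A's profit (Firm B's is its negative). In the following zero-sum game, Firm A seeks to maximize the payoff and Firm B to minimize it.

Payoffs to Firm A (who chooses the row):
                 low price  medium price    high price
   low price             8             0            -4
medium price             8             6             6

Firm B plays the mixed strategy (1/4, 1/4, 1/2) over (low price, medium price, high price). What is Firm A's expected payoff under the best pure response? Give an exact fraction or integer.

low price: (8)·(1/4) + (0)·(1/4) + (-4)·(1/2) = 0.
medium price: (8)·(1/4) + (6)·(1/4) + (6)·(1/2) = 13/2.
The best pure response is medium price with expected payoff 13/2.

13/2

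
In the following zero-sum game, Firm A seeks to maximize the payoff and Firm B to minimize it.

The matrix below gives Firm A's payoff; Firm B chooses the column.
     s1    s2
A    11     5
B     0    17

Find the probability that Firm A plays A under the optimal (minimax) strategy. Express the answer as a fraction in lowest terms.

17/23

Row minima are 5 and 0, so Firm A's maximin is 5; column maxima are 11 and 17, so Firm B's minimax is 11. These differ, so the equilibrium is in mixed strategies.
Let Firm A play A with probability p. Firm B is indifferent when 11p = 5p + 17(1−p), giving p = 17/23.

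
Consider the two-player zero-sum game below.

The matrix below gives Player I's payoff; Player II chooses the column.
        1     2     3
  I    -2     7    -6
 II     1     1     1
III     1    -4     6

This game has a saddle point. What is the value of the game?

1

Row minima: -6, 1, -4 → Player I's maximin is 1.
Column maxima: 1, 7, 6 → Player II's minimax is 1.
They coincide at (II, 1), so the value is 1.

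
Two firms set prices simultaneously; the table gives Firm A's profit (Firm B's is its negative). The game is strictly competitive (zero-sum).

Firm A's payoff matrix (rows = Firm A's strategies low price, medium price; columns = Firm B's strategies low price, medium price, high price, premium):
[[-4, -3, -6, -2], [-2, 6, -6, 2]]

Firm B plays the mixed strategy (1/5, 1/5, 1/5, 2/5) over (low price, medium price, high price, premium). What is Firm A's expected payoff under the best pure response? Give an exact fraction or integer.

2/5

low price: (-4)·(1/5) + (-3)·(1/5) + (-6)·(1/5) + (-2)·(2/5) = -17/5.
medium price: (-2)·(1/5) + (6)·(1/5) + (-6)·(1/5) + (2)·(2/5) = 2/5.
The best pure response is medium price with expected payoff 2/5.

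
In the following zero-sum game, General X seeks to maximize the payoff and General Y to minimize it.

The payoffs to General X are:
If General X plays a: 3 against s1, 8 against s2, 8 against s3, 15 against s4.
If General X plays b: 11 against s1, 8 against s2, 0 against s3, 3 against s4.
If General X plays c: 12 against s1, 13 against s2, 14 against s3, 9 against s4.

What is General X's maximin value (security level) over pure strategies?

The worst-case payoff for each row is a: 3, b: 0, c: 9.
The best of these is 9.

9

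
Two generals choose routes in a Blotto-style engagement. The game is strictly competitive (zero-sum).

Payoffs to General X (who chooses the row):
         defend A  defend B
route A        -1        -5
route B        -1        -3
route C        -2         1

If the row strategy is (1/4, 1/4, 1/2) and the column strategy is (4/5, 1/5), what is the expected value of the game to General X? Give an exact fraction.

-3/2

Against (4/5, 1/5), each row's expected payoff is route A: -9/5; route B: -7/5; route C: -7/5.
Taking the (1/4, 1/4, 1/2)-weighted average: (1/4)·(-9/5) + (1/4)·(-7/5) + (1/2)·(-7/5) = -3/2.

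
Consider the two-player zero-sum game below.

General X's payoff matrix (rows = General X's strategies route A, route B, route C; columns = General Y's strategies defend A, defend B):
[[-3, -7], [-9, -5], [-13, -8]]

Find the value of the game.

-6

Row route C is strictly dominated by row route B, so General X never plays it.
The remaining 2×2 game on (route A, route B) × (defend A, defend B) has no saddle point. Let General X play route A with probability p; indifference gives −3p − 9(1−p) = −7p − 5(1−p), so p = 1/2.
Similarly General Y's optimal q on defend A is 1/4, and the value is -3·(1/4) + (-7)·(3/4) = -6.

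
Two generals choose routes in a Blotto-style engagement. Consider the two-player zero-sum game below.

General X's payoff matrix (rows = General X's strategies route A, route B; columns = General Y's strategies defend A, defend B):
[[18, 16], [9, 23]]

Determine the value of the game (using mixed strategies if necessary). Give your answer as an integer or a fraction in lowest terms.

Row minima are 16 and 9, so General X's maximin is 16; column maxima are 18 and 23, so General Y's minimax is 18. These differ, so the equilibrium is in mixed strategies.
Let General X play route A with probability p. General Y is indifferent when 18p + 9(1−p) = 16p + 23(1−p), giving p = 7/8.
Let General Y play defend A with probability q. General X is indifferent when 18q + 16(1−q) = 9q + 23(1−q), giving q = 7/16.
The value is 18·(7/16) + (16)·(9/16) = 135/8.

135/8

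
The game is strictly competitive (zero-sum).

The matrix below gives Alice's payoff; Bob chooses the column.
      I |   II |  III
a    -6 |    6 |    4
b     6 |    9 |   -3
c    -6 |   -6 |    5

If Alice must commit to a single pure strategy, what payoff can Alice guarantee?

-3

The worst-case payoff for each row is a: -6, b: -3, c: -6.
The best of these is -3.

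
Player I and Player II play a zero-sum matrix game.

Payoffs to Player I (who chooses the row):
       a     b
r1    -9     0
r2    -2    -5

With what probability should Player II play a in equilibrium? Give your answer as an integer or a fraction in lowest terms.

Row minima are -9 and -5, so Player I's maximin is -5; column maxima are -2 and 0, so Player II's minimax is -2. These differ, so the equilibrium is in mixed strategies.
Let Player II play a with probability q. Player I is indifferent when −9q = −2q − 5(1−q), giving q = 5/12.

5/12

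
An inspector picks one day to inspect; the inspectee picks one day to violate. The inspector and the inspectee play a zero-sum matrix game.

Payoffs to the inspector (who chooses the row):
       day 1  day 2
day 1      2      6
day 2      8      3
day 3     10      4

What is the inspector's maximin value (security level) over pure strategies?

4

The worst-case payoff for each row is day 1: 2, day 2: 3, day 3: 4.
The best of these is 4.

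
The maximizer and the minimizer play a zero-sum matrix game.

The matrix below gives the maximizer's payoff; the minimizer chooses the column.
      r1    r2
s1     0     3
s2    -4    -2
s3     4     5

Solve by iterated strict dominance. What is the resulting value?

Column r2 is strictly dominated by r1 for the minimizer (0<3, -4<-2, 4<5); eliminate r2.
Row s2 is strictly dominated by row s1 (0>-4); eliminate s2.
Row s1 is strictly dominated by row s3 (4>0); eliminate s1.
Only (s3, r1) remains, with payoff 4.

4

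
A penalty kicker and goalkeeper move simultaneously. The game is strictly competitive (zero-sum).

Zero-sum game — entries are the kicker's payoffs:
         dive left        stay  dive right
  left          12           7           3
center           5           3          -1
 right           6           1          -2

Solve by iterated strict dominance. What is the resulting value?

3

Column dive left is strictly dominated by stay for the goalkeeper (7<12, 3<5, 1<6); eliminate dive left.
Row right is strictly dominated by row left (7>1, 3>-2); eliminate right.
Column stay is strictly dominated by dive right for the goalkeeper (3<7, -1<3); eliminate stay.
Row center is strictly dominated by row left (3>-1); eliminate center.
Only (left, dive right) remains, with payoff 3.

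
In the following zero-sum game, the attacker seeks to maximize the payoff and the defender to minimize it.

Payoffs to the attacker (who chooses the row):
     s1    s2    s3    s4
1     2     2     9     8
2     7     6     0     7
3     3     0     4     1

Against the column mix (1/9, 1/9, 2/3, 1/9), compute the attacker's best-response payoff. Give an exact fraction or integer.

22/3

1: (2)·(1/9) + (2)·(1/9) + (9)·(2/3) + (8)·(1/9) = 22/3.
2: (7)·(1/9) + (6)·(1/9) + (0)·(2/3) + (7)·(1/9) = 20/9.
3: (3)·(1/9) + (0)·(1/9) + (4)·(2/3) + (1)·(1/9) = 28/9.
The best pure response is 1 with expected payoff 22/3.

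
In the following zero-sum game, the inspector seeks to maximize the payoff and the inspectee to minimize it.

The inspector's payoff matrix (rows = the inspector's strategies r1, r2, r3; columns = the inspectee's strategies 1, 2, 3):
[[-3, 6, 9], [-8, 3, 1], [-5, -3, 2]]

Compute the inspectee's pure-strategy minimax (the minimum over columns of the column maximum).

The worst case (largest entry) in each column is 1: -3, 2: 6, 3: 9.
The best (smallest) of these is -3.

-3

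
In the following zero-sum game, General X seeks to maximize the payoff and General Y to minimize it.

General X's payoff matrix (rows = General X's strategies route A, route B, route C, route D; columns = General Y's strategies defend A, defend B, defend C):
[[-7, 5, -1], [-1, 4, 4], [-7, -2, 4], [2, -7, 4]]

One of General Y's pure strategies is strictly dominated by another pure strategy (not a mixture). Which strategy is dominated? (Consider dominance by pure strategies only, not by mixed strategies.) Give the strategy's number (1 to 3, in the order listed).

General Y prefers columns that give General X less. Compare defend C with defend A: -7 < -1, -1 < 4, -7 < 4, 2 < 4.
So defend A strictly dominates defend C for General Y; defend C is strictly dominated.

3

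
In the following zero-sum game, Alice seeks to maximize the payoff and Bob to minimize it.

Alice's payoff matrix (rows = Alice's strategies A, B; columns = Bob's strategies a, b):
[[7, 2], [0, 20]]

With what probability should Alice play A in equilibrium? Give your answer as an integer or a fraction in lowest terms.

4/5

Row minima are 2 and 0, so Alice's maximin is 2; column maxima are 7 and 20, so Bob's minimax is 7. These differ, so the equilibrium is in mixed strategies.
Let Alice play A with probability p. Bob is indifferent when 7p = 2p + 20(1−p), giving p = 4/5.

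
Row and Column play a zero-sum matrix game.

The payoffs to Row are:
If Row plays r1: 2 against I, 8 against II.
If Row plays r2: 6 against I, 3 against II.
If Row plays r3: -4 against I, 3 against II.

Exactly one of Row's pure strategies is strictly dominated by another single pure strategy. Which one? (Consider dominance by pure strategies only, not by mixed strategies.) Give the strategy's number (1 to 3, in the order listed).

3

Compare r3 with r1: 2 > -4, 8 > 3.
So r1 strictly dominates r3 for Row; r3 is strictly dominated.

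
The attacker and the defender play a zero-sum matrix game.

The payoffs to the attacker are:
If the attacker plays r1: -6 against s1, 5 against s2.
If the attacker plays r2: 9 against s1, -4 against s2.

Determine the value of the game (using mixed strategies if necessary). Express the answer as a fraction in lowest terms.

Row minima are -6 and -4, so the attacker's maximin is -4; column maxima are 9 and 5, so the defender's minimax is 5. These differ, so the equilibrium is in mixed strategies.
Let the attacker play r1 with probability p. The defender is indifferent when −6p + 9(1−p) = 5p − 4(1−p), giving p = 13/24.
Let the defender play s1 with probability q. The attacker is indifferent when −6q + 5(1−q) = 9q − 4(1−q), giving q = 3/8.
The value is -6·(3/8) + (5)·(5/8) = 7/8.

7/8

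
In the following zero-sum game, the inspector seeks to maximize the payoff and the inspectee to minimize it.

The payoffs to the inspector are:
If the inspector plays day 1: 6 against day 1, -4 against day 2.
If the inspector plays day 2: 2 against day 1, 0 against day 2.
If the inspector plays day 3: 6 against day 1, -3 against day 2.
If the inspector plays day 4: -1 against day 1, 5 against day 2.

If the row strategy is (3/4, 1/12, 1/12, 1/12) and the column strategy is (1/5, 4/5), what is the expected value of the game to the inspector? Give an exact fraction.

Against (1/5, 4/5), each row's expected payoff is day 1: -2; day 2: 2/5; day 3: -6/5; day 4: 19/5.
Taking the (3/4, 1/12, 1/12, 1/12)-weighted average: (3/4)·(-2) + (1/12)·(2/5) + (1/12)·(-6/5) + (1/12)·(19/5) = -5/4.

-5/4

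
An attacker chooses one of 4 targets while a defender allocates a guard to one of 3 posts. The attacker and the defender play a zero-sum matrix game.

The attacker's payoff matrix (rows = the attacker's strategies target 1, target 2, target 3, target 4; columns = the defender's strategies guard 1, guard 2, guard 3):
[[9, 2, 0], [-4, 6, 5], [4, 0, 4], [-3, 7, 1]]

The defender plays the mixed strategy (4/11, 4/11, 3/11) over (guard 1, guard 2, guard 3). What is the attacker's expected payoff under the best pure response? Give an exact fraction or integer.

target 1: (9)·(4/11) + (2)·(4/11) + (0)·(3/11) = 4.
target 2: (-4)·(4/11) + (6)·(4/11) + (5)·(3/11) = 23/11.
target 3: (4)·(4/11) + (0)·(4/11) + (4)·(3/11) = 28/11.
target 4: (-3)·(4/11) + (7)·(4/11) + (1)·(3/11) = 19/11.
The best pure response is target 1 with expected payoff 4.

4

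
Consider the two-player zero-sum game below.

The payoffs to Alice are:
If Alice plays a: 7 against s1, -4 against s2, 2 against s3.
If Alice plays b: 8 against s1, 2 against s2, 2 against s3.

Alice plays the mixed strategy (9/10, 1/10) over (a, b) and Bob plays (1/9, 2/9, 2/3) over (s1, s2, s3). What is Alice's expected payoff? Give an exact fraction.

41/30

Against (1/9, 2/9, 2/3), each row's expected payoff is a: 11/9; b: 8/3.
Taking the (9/10, 1/10)-weighted average: (9/10)·(11/9) + (1/10)·(8/3) = 41/30.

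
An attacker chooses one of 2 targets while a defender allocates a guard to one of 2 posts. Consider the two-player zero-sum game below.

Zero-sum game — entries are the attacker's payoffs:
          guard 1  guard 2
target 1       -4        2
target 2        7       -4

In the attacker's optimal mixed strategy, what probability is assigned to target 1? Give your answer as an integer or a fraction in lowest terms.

Row minima are -4 and -4, so the attacker's maximin is -4; column maxima are 7 and 2, so the defender's minimax is 2. These differ, so the equilibrium is in mixed strategies.
Let the attacker play target 1 with probability p. The defender is indifferent when −4p + 7(1−p) = 2p − 4(1−p), giving p = 11/17.

11/17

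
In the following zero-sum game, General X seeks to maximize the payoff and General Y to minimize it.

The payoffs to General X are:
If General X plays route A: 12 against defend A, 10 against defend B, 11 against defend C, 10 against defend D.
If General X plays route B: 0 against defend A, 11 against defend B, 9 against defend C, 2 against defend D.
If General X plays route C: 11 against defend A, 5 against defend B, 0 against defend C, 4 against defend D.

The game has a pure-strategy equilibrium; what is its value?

Row minima: 10, 0, 0 → General X's maximin is 10.
Column maxima: 12, 11, 11, 10 → General Y's minimax is 10.
They coincide at (route A, defend D), so the value is 10.

10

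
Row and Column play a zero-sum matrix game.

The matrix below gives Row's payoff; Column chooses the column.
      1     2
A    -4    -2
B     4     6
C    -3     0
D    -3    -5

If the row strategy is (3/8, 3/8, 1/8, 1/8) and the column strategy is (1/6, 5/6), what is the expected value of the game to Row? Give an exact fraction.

Against (1/6, 5/6), each row's expected payoff is A: -7/3; B: 17/3; C: -1/2; D: -14/3.
Taking the (3/8, 3/8, 1/8, 1/8)-weighted average: (3/8)·(-7/3) + (3/8)·(17/3) + (1/8)·(-1/2) + (1/8)·(-14/3) = 29/48.

29/48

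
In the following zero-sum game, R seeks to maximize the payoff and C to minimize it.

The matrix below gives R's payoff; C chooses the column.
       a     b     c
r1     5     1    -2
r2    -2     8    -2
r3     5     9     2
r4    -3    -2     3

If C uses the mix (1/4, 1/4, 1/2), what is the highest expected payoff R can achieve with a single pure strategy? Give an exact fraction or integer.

r1: (5)·(1/4) + (1)·(1/4) + (-2)·(1/2) = 1/2.
r2: (-2)·(1/4) + (8)·(1/4) + (-2)·(1/2) = 1/2.
r3: (5)·(1/4) + (9)·(1/4) + (2)·(1/2) = 9/2.
r4: (-3)·(1/4) + (-2)·(1/4) + (3)·(1/2) = 1/4.
The best pure response is r3 with expected payoff 9/2.

9/2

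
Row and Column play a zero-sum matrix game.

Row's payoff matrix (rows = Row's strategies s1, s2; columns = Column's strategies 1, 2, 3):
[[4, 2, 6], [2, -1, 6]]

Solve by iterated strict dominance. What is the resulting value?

2

Column 1 is strictly dominated by 2 for Column (2<4, -1<2); eliminate 1.
Column 3 is strictly dominated by 2 for Column (2<6, -1<6); eliminate 3.
Row s2 is strictly dominated by row s1 (2>-1); eliminate s2.
Only (s1, 2) remains, with payoff 2.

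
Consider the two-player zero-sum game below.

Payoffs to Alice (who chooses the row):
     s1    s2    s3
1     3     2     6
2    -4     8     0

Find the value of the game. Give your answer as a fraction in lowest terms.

Column s3 is strictly dominated by s1 for Bob (it gives Alice more in every row).
The remaining 2×2 game on (1, 2) × (s1, s2) has no saddle point. Let Alice play 1 with probability p; indifference gives 3p − 4(1−p) = 2p + 8(1−p), so p = 12/13.
Similarly Bob's optimal q on s1 is 6/13, and the value is 3·(6/13) + (2)·(7/13) = 32/13.

32/13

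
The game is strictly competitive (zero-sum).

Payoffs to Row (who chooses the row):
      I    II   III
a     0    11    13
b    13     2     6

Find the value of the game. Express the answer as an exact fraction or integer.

13/2

Column III is strictly dominated by II for Column (it gives Row more in every row).
The remaining 2×2 game on (a, b) × (I, II) has no saddle point. Let Row play a with probability p; indifference gives 13(1−p) = 11p + 2(1−p), so p = 1/2.
Similarly Column's optimal q on I is 9/22, and the value is 0·(9/22) + (11)·(13/22) = 13/2.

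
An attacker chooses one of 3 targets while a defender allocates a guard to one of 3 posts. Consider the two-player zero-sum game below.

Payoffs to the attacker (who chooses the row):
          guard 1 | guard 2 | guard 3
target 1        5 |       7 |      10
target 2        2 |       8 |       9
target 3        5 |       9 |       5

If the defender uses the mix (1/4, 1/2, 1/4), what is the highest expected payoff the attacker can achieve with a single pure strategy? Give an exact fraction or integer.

target 1: (5)·(1/4) + (7)·(1/2) + (10)·(1/4) = 29/4.
target 2: (2)·(1/4) + (8)·(1/2) + (9)·(1/4) = 27/4.
target 3: (5)·(1/4) + (9)·(1/2) + (5)·(1/4) = 7.
The best pure response is target 1 with expected payoff 29/4.

29/4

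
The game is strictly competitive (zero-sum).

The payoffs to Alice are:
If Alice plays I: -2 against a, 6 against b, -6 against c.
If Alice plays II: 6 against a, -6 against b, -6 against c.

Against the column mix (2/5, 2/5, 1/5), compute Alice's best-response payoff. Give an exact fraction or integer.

I: (-2)·(2/5) + (6)·(2/5) + (-6)·(1/5) = 2/5.
II: (6)·(2/5) + (-6)·(2/5) + (-6)·(1/5) = -6/5.
The best pure response is I with expected payoff 2/5.

2/5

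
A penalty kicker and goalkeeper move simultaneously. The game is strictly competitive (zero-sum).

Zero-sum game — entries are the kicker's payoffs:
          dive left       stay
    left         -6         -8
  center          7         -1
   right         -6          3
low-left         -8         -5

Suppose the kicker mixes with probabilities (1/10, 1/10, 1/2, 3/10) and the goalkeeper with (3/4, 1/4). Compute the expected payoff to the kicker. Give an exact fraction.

-21/5

Against (3/4, 1/4), each row's expected payoff is left: -13/2; center: 5; right: -15/4; low-left: -29/4.
Taking the (1/10, 1/10, 1/2, 3/10)-weighted average: (1/10)·(-13/2) + (1/10)·(5) + (1/2)·(-15/4) + (3/10)·(-29/4) = -21/5.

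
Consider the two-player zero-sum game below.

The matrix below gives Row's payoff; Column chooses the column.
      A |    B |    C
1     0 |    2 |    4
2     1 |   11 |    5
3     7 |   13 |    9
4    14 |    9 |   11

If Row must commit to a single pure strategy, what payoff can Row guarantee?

9

The worst-case payoff for each row is 1: 0, 2: 1, 3: 7, 4: 9.
The best of these is 9.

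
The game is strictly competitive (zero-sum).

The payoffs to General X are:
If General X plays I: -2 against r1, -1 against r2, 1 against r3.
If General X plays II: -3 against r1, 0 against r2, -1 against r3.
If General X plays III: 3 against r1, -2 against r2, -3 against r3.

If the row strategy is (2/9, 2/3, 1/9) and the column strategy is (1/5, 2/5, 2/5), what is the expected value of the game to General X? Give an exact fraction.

-41/45

Against (1/5, 2/5, 2/5), each row's expected payoff is I: -2/5; II: -1; III: -7/5.
Taking the (2/9, 2/3, 1/9)-weighted average: (2/9)·(-2/5) + (2/3)·(-1) + (1/9)·(-7/5) = -41/45.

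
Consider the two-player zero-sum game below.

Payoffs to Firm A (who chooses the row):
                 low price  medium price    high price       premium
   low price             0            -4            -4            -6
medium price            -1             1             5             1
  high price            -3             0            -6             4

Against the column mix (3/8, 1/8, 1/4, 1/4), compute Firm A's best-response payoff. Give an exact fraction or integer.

low price: (0)·(3/8) + (-4)·(1/8) + (-4)·(1/4) + (-6)·(1/4) = -3.
medium price: (-1)·(3/8) + (1)·(1/8) + (5)·(1/4) + (1)·(1/4) = 5/4.
high price: (-3)·(3/8) + (0)·(1/8) + (-6)·(1/4) + (4)·(1/4) = -13/8.
The best pure response is medium price with expected payoff 5/4.

5/4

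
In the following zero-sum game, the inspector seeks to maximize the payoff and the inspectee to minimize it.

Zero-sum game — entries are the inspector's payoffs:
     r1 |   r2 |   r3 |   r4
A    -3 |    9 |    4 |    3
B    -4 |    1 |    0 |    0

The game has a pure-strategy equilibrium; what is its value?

-3

Row minima: -3, -4 → the inspector's maximin is -3.
Column maxima: -3, 9, 4, 3 → the inspectee's minimax is -3.
They coincide at (A, r1), so the value is -3.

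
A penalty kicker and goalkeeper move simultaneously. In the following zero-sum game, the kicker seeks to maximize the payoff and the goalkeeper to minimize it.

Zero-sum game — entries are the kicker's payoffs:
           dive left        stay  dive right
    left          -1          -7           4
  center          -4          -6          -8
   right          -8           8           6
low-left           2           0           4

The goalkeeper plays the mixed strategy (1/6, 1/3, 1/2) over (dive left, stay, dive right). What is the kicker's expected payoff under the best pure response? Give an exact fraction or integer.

left: (-1)·(1/6) + (-7)·(1/3) + (4)·(1/2) = -1/2.
center: (-4)·(1/6) + (-6)·(1/3) + (-8)·(1/2) = -20/3.
right: (-8)·(1/6) + (8)·(1/3) + (6)·(1/2) = 13/3.
low-left: (2)·(1/6) + (0)·(1/3) + (4)·(1/2) = 7/3.
The best pure response is right with expected payoff 13/3.

13/3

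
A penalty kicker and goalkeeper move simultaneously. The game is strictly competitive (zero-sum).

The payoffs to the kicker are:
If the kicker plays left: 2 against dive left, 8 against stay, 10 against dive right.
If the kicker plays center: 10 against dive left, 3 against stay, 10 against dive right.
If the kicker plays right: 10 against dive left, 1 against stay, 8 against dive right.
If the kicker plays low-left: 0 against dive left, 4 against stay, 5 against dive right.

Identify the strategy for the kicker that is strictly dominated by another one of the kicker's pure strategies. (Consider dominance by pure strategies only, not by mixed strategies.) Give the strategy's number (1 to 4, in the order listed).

Compare low-left with left: 2 > 0, 8 > 4, 10 > 5.
So left strictly dominates low-left for the kicker; low-left is strictly dominated.

4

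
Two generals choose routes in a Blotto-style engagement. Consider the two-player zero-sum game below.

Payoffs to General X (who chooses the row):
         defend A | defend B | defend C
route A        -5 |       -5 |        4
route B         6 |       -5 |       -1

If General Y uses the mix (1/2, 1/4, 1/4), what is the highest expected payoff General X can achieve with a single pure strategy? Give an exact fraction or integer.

3/2

route A: (-5)·(1/2) + (-5)·(1/4) + (4)·(1/4) = -11/4.
route B: (6)·(1/2) + (-5)·(1/4) + (-1)·(1/4) = 3/2.
The best pure response is route B with expected payoff 3/2.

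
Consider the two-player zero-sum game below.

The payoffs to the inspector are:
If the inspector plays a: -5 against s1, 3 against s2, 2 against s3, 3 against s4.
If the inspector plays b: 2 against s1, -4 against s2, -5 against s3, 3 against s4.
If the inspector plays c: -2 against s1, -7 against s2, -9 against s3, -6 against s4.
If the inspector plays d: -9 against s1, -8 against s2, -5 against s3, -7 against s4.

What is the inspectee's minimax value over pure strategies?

2

The worst case (largest entry) in each column is s1: 2, s2: 3, s3: 2, s4: 3.
The best (smallest) of these is 2.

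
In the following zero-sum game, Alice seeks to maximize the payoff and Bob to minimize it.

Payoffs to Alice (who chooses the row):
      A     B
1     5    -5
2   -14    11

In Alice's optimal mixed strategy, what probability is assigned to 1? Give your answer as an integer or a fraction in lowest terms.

Row minima are -5 and -14, so Alice's maximin is -5; column maxima are 5 and 11, so Bob's minimax is 5. These differ, so the equilibrium is in mixed strategies.
Let Alice play 1 with probability p. Bob is indifferent when 5p − 14(1−p) = −5p + 11(1−p), giving p = 5/7.

5/7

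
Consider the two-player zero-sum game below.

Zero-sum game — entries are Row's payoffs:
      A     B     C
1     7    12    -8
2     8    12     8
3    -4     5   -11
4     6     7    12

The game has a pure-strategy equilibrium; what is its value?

Row minima: -8, 8, -11, 6 → Row's maximin is 8.
Column maxima: 8, 12, 12 → Column's minimax is 8.
They coincide at (2, A), so the value is 8.

8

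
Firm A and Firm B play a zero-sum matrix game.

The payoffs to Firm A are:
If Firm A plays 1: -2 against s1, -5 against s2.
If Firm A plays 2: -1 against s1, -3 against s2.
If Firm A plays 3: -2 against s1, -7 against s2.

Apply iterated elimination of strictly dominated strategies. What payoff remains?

-3

Row 3 is strictly dominated by row 2 (-1>-2, -3>-7); eliminate 3.
Column s1 is strictly dominated by s2 for Firm B (-5<-2, -3<-1); eliminate s1.
Row 1 is strictly dominated by row 2 (-3>-5); eliminate 1.
Only (2, s2) remains, with payoff -3.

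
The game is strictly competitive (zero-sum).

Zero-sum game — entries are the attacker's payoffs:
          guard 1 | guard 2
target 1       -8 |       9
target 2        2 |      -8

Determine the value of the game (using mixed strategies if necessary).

-46/27

Row minima are -8 and -8, so the attacker's maximin is -8; column maxima are 2 and 9, so the defender's minimax is 2. These differ, so the equilibrium is in mixed strategies.
Let the attacker play target 1 with probability p. The defender is indifferent when −8p + 2(1−p) = 9p − 8(1−p), giving p = 10/27.
Let the defender play guard 1 with probability q. The attacker is indifferent when −8q + 9(1−q) = 2q − 8(1−q), giving q = 17/27.
The value is -8·(17/27) + (9)·(10/27) = -46/27.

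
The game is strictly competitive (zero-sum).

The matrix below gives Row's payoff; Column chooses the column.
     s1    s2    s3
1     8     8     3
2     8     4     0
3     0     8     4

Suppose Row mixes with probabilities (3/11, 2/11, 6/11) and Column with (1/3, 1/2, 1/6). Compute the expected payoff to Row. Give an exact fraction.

Against (1/3, 1/2, 1/6), each row's expected payoff is 1: 43/6; 2: 14/3; 3: 14/3.
Taking the (3/11, 2/11, 6/11)-weighted average: (3/11)·(43/6) + (2/11)·(14/3) + (6/11)·(14/3) = 353/66.

353/66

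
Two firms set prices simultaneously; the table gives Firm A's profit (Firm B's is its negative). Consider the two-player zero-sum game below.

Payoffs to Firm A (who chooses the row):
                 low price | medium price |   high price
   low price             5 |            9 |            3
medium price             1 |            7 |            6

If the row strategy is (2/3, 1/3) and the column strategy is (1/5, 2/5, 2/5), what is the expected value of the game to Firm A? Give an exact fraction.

17/3

Against (1/5, 2/5, 2/5), each row's expected payoff is low price: 29/5; medium price: 27/5.
Taking the (2/3, 1/3)-weighted average: (2/3)·(29/5) + (1/3)·(27/5) = 17/3.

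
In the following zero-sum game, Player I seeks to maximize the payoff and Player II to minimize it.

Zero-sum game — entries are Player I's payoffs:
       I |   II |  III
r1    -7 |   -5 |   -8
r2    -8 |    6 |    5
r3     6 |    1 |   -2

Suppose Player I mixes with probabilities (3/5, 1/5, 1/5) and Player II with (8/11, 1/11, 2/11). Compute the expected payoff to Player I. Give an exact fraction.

-234/55

Against (8/11, 1/11, 2/11), each row's expected payoff is r1: -7; r2: -48/11; r3: 45/11.
Taking the (3/5, 1/5, 1/5)-weighted average: (3/5)·(-7) + (1/5)·(-48/11) + (1/5)·(45/11) = -234/55.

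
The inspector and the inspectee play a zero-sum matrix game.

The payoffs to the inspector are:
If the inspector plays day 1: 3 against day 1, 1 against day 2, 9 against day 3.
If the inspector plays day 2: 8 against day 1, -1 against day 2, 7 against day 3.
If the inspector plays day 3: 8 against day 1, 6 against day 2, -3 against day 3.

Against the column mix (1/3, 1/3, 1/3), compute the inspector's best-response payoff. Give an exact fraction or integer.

14/3

day 1: (3)·(1/3) + (1)·(1/3) + (9)·(1/3) = 13/3.
day 2: (8)·(1/3) + (-1)·(1/3) + (7)·(1/3) = 14/3.
day 3: (8)·(1/3) + (6)·(1/3) + (-3)·(1/3) = 11/3.
The best pure response is day 2 with expected payoff 14/3.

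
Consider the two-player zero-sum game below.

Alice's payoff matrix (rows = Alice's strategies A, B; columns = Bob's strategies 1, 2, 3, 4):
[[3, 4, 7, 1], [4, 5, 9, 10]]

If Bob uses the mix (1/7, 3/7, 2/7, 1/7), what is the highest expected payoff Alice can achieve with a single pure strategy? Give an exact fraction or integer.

47/7

A: (3)·(1/7) + (4)·(3/7) + (7)·(2/7) + (1)·(1/7) = 30/7.
B: (4)·(1/7) + (5)·(3/7) + (9)·(2/7) + (10)·(1/7) = 47/7.
The best pure response is B with expected payoff 47/7.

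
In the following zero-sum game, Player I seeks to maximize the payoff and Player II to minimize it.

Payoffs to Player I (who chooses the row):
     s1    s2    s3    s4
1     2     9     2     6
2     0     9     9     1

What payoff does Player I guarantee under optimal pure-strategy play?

Row minima: 2, 0 → Player I's maximin is 2.
Column maxima: 2, 9, 9, 6 → Player II's minimax is 2.
They coincide at (1, s1), so the value is 2.

2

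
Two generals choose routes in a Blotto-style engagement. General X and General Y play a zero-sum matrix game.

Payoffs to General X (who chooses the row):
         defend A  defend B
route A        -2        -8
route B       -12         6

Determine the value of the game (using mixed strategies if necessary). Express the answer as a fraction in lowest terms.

-9/2

Row minima are -8 and -12, so General X's maximin is -8; column maxima are -2 and 6, so General Y's minimax is -2. These differ, so the equilibrium is in mixed strategies.
Let General X play route A with probability p. General Y is indifferent when −2p − 12(1−p) = −8p + 6(1−p), giving p = 3/4.
Let General Y play defend A with probability q. General X is indifferent when −2q − 8(1−q) = −12q + 6(1−q), giving q = 7/12.
The value is -2·(7/12) + (-8)·(5/12) = -9/2.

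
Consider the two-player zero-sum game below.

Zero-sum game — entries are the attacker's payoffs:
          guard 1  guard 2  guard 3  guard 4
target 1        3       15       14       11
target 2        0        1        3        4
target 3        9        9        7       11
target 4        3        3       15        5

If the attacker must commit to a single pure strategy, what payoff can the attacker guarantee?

7

The worst-case payoff for each row is target 1: 3, target 2: 0, target 3: 7, target 4: 3.
The best of these is 7.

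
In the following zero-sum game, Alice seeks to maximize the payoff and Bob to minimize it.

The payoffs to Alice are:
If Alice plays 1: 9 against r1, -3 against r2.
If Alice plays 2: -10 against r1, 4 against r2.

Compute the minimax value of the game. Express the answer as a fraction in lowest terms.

Row minima are -3 and -10, so Alice's maximin is -3; column maxima are 9 and 4, so Bob's minimax is 4. These differ, so the equilibrium is in mixed strategies.
Let Alice play 1 with probability p. Bob is indifferent when 9p − 10(1−p) = −3p + 4(1−p), giving p = 7/13.
Let Bob play r1 with probability q. Alice is indifferent when 9q − 3(1−q) = −10q + 4(1−q), giving q = 7/26.
The value is 9·(7/26) + (-3)·(19/26) = 3/13.

3/13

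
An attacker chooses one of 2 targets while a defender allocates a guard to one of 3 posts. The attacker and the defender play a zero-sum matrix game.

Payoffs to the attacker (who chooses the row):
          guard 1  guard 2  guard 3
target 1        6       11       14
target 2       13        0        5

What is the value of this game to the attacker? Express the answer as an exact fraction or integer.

Column guard 3 is strictly dominated by guard 2 for the defender (it gives the attacker more in every row).
The remaining 2×2 game on (target 1, target 2) × (guard 1, guard 2) has no saddle point. Let the attacker play target 1 with probability p; indifference gives 6p + 13(1−p) = 11p, so p = 13/18.
Similarly the defender's optimal q on guard 1 is 11/18, and the value is 6·(11/18) + (11)·(7/18) = 143/18.

143/18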